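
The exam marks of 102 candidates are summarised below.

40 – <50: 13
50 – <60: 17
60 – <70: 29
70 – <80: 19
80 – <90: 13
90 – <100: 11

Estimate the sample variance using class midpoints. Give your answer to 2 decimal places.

Midpoints: 45, 55, 65, 75, 85, 95
n = 102, Σfm = 6980, mean = 68.4314
Σfm² = 500350
Σf(m − x̄)² = Σfm² − (Σfm)²/n = 500350 − 6980²/102 = 22699.0196
Sample variance = 22699.0196 / 101 = 224.7428

224.74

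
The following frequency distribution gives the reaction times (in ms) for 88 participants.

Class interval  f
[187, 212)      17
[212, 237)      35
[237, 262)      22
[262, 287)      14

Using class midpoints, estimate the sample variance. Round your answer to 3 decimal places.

593.570

Midpoints: 199.5, 224.5, 249.5, 274.5
n = 88, Σfm = 20581, mean = 233.8750
Σfm² = 4865022
Σf(m − x̄)² = Σfm² − (Σfm)²/n = 4865022 − 20581²/88 = 51640.6250
Sample variance = 51640.6250 / 87 = 593.5704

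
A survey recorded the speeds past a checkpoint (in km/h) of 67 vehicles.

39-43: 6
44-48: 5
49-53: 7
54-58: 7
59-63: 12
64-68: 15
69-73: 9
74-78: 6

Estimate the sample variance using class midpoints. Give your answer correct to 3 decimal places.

Midpoints: 41, 46, 51, 56, 61, 66, 71, 76
n = 67, Σfm = 4042, mean = 60.3284
Σfm² = 250842
Σf(m − x̄)² = Σfm² − (Σfm)²/n = 250842 − 4042²/67 = 6994.7761
Sample variance = 6994.7761 / 66 = 105.9815

105.981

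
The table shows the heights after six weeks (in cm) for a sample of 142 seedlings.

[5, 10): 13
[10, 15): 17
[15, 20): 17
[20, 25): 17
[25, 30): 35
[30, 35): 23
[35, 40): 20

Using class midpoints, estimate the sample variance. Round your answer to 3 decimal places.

87.001

Midpoints: 7.5, 12.5, 17.5, 22.5, 27.5, 32.5, 37.5
n = 142, Σfm = 3450, mean = 24.2958
Σfm² = 96087.5
Σf(m − x̄)² = Σfm² − (Σfm)²/n = 96087.5 − 3450²/142 = 12267.0775
Sample variance = 12267.0775 / 141 = 87.0005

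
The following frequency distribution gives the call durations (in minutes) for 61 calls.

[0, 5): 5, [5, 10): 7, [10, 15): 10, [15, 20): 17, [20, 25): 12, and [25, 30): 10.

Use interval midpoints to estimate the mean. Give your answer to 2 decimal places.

16.93

Midpoints: 2.5, 7.5, 12.5, 17.5, 22.5, 27.5
Σfm = 5×2.5 + 7×7.5 + 10×12.5 + 17×17.5 + 12×22.5 + 10×27.5 = 1032.5
n = Σf = 61
Mean = 1032.5 / 61 = 16.9262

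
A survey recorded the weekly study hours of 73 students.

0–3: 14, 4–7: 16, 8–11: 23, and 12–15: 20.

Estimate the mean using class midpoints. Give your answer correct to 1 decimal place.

8.2

Midpoints: 1.5, 5.5, 9.5, 13.5
Σfm = 14×1.5 + 16×5.5 + 23×9.5 + 20×13.5 = 597.5
n = Σf = 73
Mean = 597.5 / 73 = 8.1849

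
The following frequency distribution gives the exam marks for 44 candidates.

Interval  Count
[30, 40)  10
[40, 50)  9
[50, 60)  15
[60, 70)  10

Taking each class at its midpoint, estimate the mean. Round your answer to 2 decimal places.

50.68

Midpoints: 35, 45, 55, 65
Σfm = 10×35 + 9×45 + 15×55 + 10×65 = 2230
n = Σf = 44
Mean = 2230 / 44 = 50.6818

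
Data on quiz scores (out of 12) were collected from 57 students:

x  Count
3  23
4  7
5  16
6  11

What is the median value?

4

Cumulative frequencies: 23, 30, 46, 57
n = 57, so the median is the value in position (n+1)/2 = 29.
Position 29 falls at value 4.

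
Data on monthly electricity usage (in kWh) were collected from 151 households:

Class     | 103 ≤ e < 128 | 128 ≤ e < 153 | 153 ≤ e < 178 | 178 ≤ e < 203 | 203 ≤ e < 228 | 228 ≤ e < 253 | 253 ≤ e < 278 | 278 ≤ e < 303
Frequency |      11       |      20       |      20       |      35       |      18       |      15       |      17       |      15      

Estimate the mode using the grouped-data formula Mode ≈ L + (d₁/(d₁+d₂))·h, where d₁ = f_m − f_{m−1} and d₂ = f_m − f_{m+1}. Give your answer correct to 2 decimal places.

Modal class: 178 ≤ e < 203 (highest frequency 35).
d₁ = 35 − 20 = 15, d₂ = 35 − 18 = 17
Mode ≈ 178 + (15/(15+17)) × 25 = 178 + 11.7188 = 189.7188

189.72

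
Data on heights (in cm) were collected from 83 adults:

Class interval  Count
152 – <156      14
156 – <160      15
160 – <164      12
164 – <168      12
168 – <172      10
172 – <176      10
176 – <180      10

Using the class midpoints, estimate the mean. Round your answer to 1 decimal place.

164.8

Midpoints: 154, 158, 162, 166, 170, 174, 178
Σfm = 14×154 + 15×158 + 12×162 + 12×166 + 10×170 + 10×174 + 10×178 = 13682
n = Σf = 83
Mean = 13682 / 83 = 164.8434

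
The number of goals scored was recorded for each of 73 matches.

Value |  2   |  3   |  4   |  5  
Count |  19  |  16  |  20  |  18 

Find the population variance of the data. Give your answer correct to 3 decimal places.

Values: 2, 3, 4, 5
n = 73, Σfx = 256, mean = 3.5068
Σfx² = 990
Σf(x − x̄)² = Σfx² − (Σfx)²/n = 990 − 256²/73 = 92.2466
Population variance = 92.2466 / 73 = 1.2637

1.264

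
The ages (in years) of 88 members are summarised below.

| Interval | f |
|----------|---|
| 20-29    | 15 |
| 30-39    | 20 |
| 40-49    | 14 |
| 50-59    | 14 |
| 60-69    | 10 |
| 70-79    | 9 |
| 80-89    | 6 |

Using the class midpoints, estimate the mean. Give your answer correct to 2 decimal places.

48.48

Midpoints: 24.5, 34.5, 44.5, 54.5, 64.5, 74.5, 84.5
Σfm = 15×24.5 + 20×34.5 + 14×44.5 + 14×54.5 + 10×64.5 + 9×74.5 + 6×84.5 = 4266
n = Σf = 88
Mean = 4266 / 88 = 48.4773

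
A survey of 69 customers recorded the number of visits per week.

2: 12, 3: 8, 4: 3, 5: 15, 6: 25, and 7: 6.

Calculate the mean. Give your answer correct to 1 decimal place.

Values: 2, 3, 4, 5, 6, 7
Σfx = 12×2 + 8×3 + 3×4 + 15×5 + 25×6 + 6×7 = 327
n = Σf = 69
Mean = 327 / 69 = 4.7391

4.7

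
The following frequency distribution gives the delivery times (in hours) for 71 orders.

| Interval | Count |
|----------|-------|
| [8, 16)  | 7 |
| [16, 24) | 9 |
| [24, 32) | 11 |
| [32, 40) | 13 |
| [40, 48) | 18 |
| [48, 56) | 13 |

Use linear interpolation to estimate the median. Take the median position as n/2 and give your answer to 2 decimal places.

Cumulative frequencies: 7, 16, 27, 40, 58, 71
n = 71; position = n/2 = 35.5.
This falls in the class [32, 40): L = 32, F = 27, f = 13, h = 8.
Median ≈ 32 + ((35.5 − 27) / 13) × 8 = 37.2308

37.23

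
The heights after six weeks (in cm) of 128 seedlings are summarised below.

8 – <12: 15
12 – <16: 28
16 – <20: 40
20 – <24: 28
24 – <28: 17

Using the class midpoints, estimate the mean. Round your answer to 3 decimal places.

18.125

Midpoints: 10, 14, 18, 22, 26
Σfm = 15×10 + 28×14 + 40×18 + 28×22 + 17×26 = 2320
n = Σf = 128
Mean = 2320 / 128 = 18.1250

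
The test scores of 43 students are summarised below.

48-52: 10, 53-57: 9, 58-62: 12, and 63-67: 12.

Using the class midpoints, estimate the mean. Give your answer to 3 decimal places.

58.023

Midpoints: 50, 55, 60, 65
Σfm = 10×50 + 9×55 + 12×60 + 12×65 = 2495
n = Σf = 43
Mean = 2495 / 43 = 58.0233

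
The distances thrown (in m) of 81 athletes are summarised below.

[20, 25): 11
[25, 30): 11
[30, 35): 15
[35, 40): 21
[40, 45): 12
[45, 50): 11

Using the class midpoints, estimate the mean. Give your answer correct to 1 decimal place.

35.3

Midpoints: 22.5, 27.5, 32.5, 37.5, 42.5, 47.5
Σfm = 11×22.5 + 11×27.5 + 15×32.5 + 21×37.5 + 12×42.5 + 11×47.5 = 2857.5
n = Σf = 81
Mean = 2857.5 / 81 = 35.2778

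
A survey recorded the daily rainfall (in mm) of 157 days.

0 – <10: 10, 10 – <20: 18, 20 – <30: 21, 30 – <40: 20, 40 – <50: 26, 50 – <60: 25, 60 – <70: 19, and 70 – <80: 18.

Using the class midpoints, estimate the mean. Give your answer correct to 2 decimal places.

Midpoints: 5, 15, 25, 35, 45, 55, 65, 75
Σfm = 10×5 + 18×15 + 21×25 + 20×35 + 26×45 + 25×55 + 19×65 + 18×75 = 6675
n = Σf = 157
Mean = 6675 / 157 = 42.5159

42.52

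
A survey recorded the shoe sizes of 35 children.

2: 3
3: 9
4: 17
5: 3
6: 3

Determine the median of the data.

Cumulative frequencies: 3, 12, 29, 32, 35
n = 35, so the median is the value in position (n+1)/2 = 18.
Position 18 falls at value 4.

4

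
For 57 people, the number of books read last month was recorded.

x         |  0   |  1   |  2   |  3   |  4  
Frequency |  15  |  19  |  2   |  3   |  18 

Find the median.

Cumulative frequencies: 15, 34, 36, 39, 57
n = 57, so the median is the value in position (n+1)/2 = 29.
Position 29 falls at value 1.

1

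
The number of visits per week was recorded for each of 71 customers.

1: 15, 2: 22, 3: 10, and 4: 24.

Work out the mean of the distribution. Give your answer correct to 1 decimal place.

Values: 1, 2, 3, 4
Σfx = 15×1 + 22×2 + 10×3 + 24×4 = 185
n = Σf = 71
Mean = 185 / 71 = 2.6056

2.6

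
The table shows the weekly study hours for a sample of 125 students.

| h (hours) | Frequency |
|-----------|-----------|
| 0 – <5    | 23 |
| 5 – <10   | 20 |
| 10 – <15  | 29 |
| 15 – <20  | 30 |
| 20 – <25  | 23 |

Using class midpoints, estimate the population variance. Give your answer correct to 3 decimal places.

Midpoints: 2.5, 7.5, 12.5, 17.5, 22.5
n = 125, Σfm = 1612.5, mean = 12.9000
Σfm² = 26631.25
Σf(m − x̄)² = Σfm² − (Σfm)²/n = 26631.25 − 1612.5²/125 = 5830.0000
Population variance = 5830.0000 / 125 = 46.6400

46.640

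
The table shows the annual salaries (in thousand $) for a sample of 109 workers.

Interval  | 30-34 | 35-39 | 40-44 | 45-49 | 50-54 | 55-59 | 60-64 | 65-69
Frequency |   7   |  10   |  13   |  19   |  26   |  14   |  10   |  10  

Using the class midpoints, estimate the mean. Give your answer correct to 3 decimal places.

Midpoints: 32, 37, 42, 47, 52, 57, 62, 67
Σfm = 7×32 + 10×37 + 13×42 + 19×47 + 26×52 + 14×57 + 10×62 + 10×67 = 5473
n = Σf = 109
Mean = 5473 / 109 = 50.2110

50.211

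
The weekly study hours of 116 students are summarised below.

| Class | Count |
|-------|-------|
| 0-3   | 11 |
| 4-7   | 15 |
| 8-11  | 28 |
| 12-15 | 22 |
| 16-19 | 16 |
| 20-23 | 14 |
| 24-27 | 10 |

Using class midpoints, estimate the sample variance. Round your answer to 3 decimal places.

Midpoints: 1.5, 5.5, 9.5, 13.5, 17.5, 21.5, 25.5
n = 116, Σfm = 1498, mean = 12.9138
Σfm² = 24889
Σf(m − x̄)² = Σfm² − (Σfm)²/n = 24889 − 1498²/116 = 5544.1379
Sample variance = 5544.1379 / 115 = 48.2099

48.210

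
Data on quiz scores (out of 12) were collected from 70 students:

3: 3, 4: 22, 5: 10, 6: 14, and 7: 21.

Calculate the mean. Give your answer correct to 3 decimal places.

Values: 3, 4, 5, 6, 7
Σfx = 3×3 + 22×4 + 10×5 + 14×6 + 21×7 = 378
n = Σf = 70
Mean = 378 / 70 = 5.4000

5.400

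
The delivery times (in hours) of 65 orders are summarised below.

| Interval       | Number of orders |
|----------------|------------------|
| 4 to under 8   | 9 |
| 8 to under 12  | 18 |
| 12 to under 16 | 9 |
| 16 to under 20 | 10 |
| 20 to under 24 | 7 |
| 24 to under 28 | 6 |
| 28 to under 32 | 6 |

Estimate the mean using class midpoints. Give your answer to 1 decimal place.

Midpoints: 6, 10, 14, 18, 22, 26, 30
Σfm = 9×6 + 18×10 + 9×14 + 10×18 + 7×22 + 6×26 + 6×30 = 1030
n = Σf = 65
Mean = 1030 / 65 = 15.8462

15.8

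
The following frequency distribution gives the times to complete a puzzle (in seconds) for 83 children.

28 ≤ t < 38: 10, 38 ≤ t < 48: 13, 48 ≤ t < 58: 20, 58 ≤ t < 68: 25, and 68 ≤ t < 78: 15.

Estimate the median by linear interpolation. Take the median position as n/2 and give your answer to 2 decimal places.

57.25

Cumulative frequencies: 10, 23, 43, 68, 83
n = 83; position = n/2 = 41.5.
This falls in the class 48 ≤ t < 58: L = 48, F = 23, f = 20, h = 10.
Median ≈ 48 + ((41.5 − 23) / 20) × 10 = 57.2500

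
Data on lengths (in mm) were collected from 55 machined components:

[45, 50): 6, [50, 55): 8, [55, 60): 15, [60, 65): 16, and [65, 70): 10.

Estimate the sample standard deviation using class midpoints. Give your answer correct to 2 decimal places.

Midpoints: 47.5, 52.5, 57.5, 62.5, 67.5
n = 55, Σfm = 3242.5, mean = 58.9545
Σfm² = 193243.75
Σf(m − x̄)² = Σfm² − (Σfm)²/n = 193243.75 − 3242.5²/55 = 2083.6364
Sample variance = 2083.6364 / 54 = 38.5859
Standard deviation = √38.5859 = 6.2118

6.21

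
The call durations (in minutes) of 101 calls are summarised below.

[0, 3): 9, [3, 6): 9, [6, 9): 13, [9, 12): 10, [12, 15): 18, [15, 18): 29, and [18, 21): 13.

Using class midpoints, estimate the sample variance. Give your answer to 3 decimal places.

31.395

Midpoints: 1.5, 4.5, 7.5, 10.5, 13.5, 16.5, 19.5
n = 101, Σfm = 1231.5, mean = 12.1931
Σfm² = 18155.25
Σf(m − x̄)² = Σfm² − (Σfm)²/n = 18155.25 − 1231.5²/101 = 3139.4851
Sample variance = 3139.4851 / 100 = 31.3949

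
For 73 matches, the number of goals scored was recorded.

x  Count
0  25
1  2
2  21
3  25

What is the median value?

2

Cumulative frequencies: 25, 27, 48, 73
n = 73, so the median is the value in position (n+1)/2 = 37.
Position 37 falls at value 2.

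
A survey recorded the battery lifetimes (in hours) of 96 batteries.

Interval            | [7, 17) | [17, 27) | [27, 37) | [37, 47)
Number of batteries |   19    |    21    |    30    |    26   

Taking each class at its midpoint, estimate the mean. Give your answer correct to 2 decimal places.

28.56

Midpoints: 12, 22, 32, 42
Σfm = 19×12 + 21×22 + 30×32 + 26×42 = 2742
n = Σf = 96
Mean = 2742 / 96 = 28.5625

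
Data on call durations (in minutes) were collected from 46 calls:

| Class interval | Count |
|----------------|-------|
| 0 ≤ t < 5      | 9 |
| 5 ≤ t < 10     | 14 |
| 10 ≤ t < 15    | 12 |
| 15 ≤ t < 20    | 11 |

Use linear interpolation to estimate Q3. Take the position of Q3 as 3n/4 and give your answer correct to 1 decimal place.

Cumulative frequencies: 9, 23, 35, 46
n = 46; position = 3n/4 = 34.5.
This falls in the class 10 ≤ t < 15: L = 10, F = 23, f = 12, h = 5.
Upper quartile ≈ 10 + ((34.5 − 23) / 12) × 5 = 14.7917

14.8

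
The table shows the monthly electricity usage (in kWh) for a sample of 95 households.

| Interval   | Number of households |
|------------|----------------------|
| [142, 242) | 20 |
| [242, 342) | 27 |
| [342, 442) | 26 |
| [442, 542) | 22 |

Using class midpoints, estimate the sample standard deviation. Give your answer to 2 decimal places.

Midpoints: 192, 292, 392, 492
n = 95, Σfm = 32740, mean = 344.6316
Σfm² = 12360080
Σf(m − x̄)² = Σfm² − (Σfm)²/n = 12360080 − 32740²/95 = 1076842.1053
Sample variance = 1076842.1053 / 94 = 11455.7671
Standard deviation = √11455.7671 = 107.0316

107.03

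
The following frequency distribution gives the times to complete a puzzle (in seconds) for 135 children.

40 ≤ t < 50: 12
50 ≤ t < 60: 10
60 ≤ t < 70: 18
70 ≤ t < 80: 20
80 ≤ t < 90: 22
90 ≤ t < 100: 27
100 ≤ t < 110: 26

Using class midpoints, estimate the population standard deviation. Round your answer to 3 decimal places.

18.907

Midpoints: 45, 55, 65, 75, 85, 95, 105
n = 135, Σfm = 10925, mean = 80.9259
Σfm² = 932375
Σf(m − x̄)² = Σfm² − (Σfm)²/n = 932375 − 10925²/135 = 48259.2593
Population variance = 48259.2593 / 135 = 357.4760
Standard deviation = √357.4760 = 18.9070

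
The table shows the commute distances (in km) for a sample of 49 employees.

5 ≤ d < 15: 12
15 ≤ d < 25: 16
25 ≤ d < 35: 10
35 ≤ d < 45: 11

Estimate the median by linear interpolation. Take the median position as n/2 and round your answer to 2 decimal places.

Cumulative frequencies: 12, 28, 38, 49
n = 49; position = n/2 = 24.5.
This falls in the class 15 ≤ d < 25: L = 15, F = 12, f = 16, h = 10.
Median ≈ 15 + ((24.5 − 12) / 16) × 10 = 22.8125

22.81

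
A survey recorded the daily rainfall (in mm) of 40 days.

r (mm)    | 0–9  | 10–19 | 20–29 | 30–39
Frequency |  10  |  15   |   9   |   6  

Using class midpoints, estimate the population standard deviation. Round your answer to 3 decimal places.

9.997

Midpoints: 4.5, 14.5, 24.5, 34.5
n = 40, Σfm = 690, mean = 17.2500
Σfm² = 15900
Σf(m − x̄)² = Σfm² − (Σfm)²/n = 15900 − 690²/40 = 3997.5000
Population variance = 3997.5000 / 40 = 99.9375
Standard deviation = √99.9375 = 9.9969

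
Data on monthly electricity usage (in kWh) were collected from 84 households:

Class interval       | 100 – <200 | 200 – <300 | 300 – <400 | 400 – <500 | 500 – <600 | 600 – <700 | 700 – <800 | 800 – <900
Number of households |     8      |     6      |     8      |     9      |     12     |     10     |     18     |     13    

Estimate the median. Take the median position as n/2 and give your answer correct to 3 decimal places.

Cumulative frequencies: 8, 14, 22, 31, 43, 53, 71, 84
n = 84; position = n/2 = 42.
This falls in the class 500 – <600: L = 500, F = 31, f = 12, h = 100.
Median ≈ 500 + ((42 − 31) / 12) × 100 = 591.6667

591.667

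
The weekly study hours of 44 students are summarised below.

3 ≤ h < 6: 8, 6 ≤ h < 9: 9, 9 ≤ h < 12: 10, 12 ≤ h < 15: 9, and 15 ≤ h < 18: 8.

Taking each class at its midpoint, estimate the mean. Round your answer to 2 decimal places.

10.50

Midpoints: 4.5, 7.5, 10.5, 13.5, 16.5
Σfm = 8×4.5 + 9×7.5 + 10×10.5 + 9×13.5 + 8×16.5 = 462
n = Σf = 44
Mean = 462 / 44 = 10.5000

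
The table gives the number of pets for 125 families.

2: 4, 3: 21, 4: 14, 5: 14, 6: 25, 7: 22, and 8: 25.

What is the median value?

Cumulative frequencies: 4, 25, 39, 53, 78, 100, 125
n = 125, so the median is the value in position (n+1)/2 = 63.
Position 63 falls at value 6.

6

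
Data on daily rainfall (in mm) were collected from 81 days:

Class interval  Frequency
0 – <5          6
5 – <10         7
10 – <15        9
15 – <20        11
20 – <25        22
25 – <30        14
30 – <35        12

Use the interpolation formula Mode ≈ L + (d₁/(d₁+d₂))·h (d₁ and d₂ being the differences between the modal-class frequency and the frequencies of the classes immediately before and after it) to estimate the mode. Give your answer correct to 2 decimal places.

22.89

Modal class: 20 – <25 (highest frequency 22).
d₁ = 22 − 11 = 11, d₂ = 22 − 14 = 8
Mode ≈ 20 + (11/(11+8)) × 5 = 20 + 2.8947 = 22.8947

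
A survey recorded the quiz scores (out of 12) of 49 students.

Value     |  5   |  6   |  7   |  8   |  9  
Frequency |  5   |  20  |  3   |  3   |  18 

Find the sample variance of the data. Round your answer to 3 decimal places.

2.361

Values: 5, 6, 7, 8, 9
n = 49, Σfx = 352, mean = 7.1837
Σfx² = 2642
Σf(x − x̄)² = Σfx² − (Σfx)²/n = 2642 − 352²/49 = 113.3469
Sample variance = 113.3469 / 48 = 2.3614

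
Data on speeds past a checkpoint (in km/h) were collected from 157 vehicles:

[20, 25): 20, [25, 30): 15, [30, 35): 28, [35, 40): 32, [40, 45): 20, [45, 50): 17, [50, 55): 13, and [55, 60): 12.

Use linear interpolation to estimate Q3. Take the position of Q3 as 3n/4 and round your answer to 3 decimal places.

Cumulative frequencies: 20, 35, 63, 95, 115, 132, 145, 157
n = 157; position = 3n/4 = 117.75.
This falls in the class [45, 50): L = 45, F = 115, f = 17, h = 5.
Upper quartile ≈ 45 + ((117.75 − 115) / 17) × 5 = 45.8088

45.809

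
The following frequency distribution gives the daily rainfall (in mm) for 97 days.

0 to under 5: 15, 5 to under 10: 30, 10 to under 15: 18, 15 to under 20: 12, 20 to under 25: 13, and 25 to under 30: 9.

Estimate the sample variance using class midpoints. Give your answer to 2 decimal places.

Midpoints: 2.5, 7.5, 12.5, 17.5, 22.5, 27.5
n = 97, Σfm = 1237.5, mean = 12.7577
Σfm² = 21656.25
Σf(m − x̄)² = Σfm² − (Σfm)²/n = 21656.25 − 1237.5²/97 = 5868.5567
Sample variance = 5868.5567 / 96 = 61.1308

61.13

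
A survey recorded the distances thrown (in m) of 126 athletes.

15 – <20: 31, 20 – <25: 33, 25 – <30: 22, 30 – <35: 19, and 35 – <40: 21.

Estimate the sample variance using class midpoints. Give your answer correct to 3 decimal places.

Midpoints: 17.5, 22.5, 27.5, 32.5, 37.5
n = 126, Σfm = 3295, mean = 26.1508
Σfm² = 92437.5
Σf(m − x̄)² = Σfm² − (Σfm)²/n = 92437.5 − 3295²/126 = 6270.6349
Sample variance = 6270.6349 / 125 = 50.1651

50.165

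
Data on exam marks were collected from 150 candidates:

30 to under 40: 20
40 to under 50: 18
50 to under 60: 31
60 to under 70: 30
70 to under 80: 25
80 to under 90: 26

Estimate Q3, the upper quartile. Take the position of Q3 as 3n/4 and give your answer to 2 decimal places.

Cumulative frequencies: 20, 38, 69, 99, 124, 150
n = 150; position = 3n/4 = 112.5.
This falls in the class 70 to under 80: L = 70, F = 99, f = 25, h = 10.
Upper quartile ≈ 70 + ((112.5 − 99) / 25) × 10 = 75.4000

75.40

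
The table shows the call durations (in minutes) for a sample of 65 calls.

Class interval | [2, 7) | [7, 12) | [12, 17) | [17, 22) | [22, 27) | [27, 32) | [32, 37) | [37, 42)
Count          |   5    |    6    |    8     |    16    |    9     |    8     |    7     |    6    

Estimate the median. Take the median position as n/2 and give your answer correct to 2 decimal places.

Cumulative frequencies: 5, 11, 19, 35, 44, 52, 59, 65
n = 65; position = n/2 = 32.5.
This falls in the class [17, 22): L = 17, F = 19, f = 16, h = 5.
Median ≈ 17 + ((32.5 − 19) / 16) × 5 = 21.2188

21.22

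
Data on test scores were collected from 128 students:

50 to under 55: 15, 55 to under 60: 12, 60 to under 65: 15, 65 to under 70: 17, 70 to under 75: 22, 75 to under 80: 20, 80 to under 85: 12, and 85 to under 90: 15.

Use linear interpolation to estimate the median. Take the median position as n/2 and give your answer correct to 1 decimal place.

Cumulative frequencies: 15, 27, 42, 59, 81, 101, 113, 128
n = 128; position = n/2 = 64.
This falls in the class 70 to under 75: L = 70, F = 59, f = 22, h = 5.
Median ≈ 70 + ((64 − 59) / 22) × 5 = 71.1364

71.1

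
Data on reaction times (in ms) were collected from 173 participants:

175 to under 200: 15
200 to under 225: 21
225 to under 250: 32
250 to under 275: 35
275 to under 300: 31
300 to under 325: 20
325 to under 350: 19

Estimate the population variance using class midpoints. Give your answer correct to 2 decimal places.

Midpoints: 187.5, 212.5, 237.5, 262.5, 287.5, 312.5, 337.5
n = 173, Σfm = 45637.5, mean = 263.8006
Σfm² = 12372031.25
Σf(m − x̄)² = Σfm² − (Σfm)²/n = 12372031.25 − 45637.5²/173 = 332832.3699
Population variance = 332832.3699 / 173 = 1923.8865

1923.89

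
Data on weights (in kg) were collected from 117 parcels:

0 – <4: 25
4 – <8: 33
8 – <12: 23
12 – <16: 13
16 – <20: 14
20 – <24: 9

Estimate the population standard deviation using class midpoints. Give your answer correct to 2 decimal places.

6.20

Midpoints: 2, 6, 10, 14, 18, 22
n = 117, Σfm = 1110, mean = 9.4872
Σfm² = 15028
Σf(m − x̄)² = Σfm² − (Σfm)²/n = 15028 − 1110²/117 = 4497.2308
Population variance = 4497.2308 / 117 = 38.4379
Standard deviation = √38.4379 = 6.1998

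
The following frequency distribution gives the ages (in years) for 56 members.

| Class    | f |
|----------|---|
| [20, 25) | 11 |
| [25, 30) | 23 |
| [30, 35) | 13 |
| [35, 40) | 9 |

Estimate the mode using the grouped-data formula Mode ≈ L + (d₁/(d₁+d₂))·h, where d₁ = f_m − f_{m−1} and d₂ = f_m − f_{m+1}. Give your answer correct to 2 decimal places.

27.73

Modal class: [25, 30) (highest frequency 23).
d₁ = 23 − 11 = 12, d₂ = 23 − 13 = 10
Mode ≈ 25 + (12/(12+10)) × 5 = 25 + 2.7273 = 27.7273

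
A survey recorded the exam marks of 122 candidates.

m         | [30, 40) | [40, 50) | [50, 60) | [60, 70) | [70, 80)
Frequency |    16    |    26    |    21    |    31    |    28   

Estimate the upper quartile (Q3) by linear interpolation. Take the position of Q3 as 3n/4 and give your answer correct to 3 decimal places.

69.194

Cumulative frequencies: 16, 42, 63, 94, 122
n = 122; position = 3n/4 = 91.5.
This falls in the class [60, 70): L = 60, F = 63, f = 31, h = 10.
Upper quartile ≈ 60 + ((91.5 − 63) / 31) × 10 = 69.1935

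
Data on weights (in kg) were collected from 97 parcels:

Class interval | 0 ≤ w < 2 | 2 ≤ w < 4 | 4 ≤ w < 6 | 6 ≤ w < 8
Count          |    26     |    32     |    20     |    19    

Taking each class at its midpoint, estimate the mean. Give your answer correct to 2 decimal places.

Midpoints: 1, 3, 5, 7
Σfm = 26×1 + 32×3 + 20×5 + 19×7 = 355
n = Σf = 97
Mean = 355 / 97 = 3.6598

3.66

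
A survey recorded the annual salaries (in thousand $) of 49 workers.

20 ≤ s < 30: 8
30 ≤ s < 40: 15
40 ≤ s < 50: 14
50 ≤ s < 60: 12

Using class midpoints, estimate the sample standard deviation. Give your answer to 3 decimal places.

10.372

Midpoints: 25, 35, 45, 55
n = 49, Σfm = 2015, mean = 41.1224
Σfm² = 88025
Σf(m − x̄)² = Σfm² − (Σfm)²/n = 88025 − 2015²/49 = 5163.2653
Sample variance = 5163.2653 / 48 = 107.5680
Standard deviation = √107.5680 = 10.3715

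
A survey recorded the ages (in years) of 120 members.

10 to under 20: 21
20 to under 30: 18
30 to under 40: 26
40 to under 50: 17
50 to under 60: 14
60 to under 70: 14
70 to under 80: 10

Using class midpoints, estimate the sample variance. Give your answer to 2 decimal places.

355.96

Midpoints: 15, 25, 35, 45, 55, 65, 75
n = 120, Σfm = 4870, mean = 40.5833
Σfm² = 240000
Σf(m − x̄)² = Σfm² − (Σfm)²/n = 240000 − 4870²/120 = 42359.1667
Sample variance = 42359.1667 / 119 = 355.9594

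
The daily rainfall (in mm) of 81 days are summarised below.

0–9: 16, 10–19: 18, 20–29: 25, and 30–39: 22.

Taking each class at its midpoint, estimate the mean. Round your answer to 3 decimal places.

Midpoints: 4.5, 14.5, 24.5, 34.5
Σfm = 16×4.5 + 18×14.5 + 25×24.5 + 22×34.5 = 1704.5
n = Σf = 81
Mean = 1704.5 / 81 = 21.0432

21.043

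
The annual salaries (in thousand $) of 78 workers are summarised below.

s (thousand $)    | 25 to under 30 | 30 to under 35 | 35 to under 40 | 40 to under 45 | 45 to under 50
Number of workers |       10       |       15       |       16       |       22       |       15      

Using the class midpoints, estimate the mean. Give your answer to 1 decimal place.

Midpoints: 27.5, 32.5, 37.5, 42.5, 47.5
Σfm = 10×27.5 + 15×32.5 + 16×37.5 + 22×42.5 + 15×47.5 = 3010
n = Σf = 78
Mean = 3010 / 78 = 38.5897

38.6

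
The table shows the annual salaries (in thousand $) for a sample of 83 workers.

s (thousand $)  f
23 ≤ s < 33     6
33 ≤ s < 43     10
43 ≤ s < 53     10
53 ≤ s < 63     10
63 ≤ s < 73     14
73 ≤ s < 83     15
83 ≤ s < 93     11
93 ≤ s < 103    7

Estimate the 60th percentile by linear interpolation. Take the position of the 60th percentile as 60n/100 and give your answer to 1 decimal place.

72.9

Cumulative frequencies: 6, 16, 26, 36, 50, 65, 76, 83
n = 83; position = 60n/100 = 49.8.
This falls in the class 63 ≤ s < 73: L = 63, F = 36, f = 14, h = 10.
60th percentile ≈ 63 + ((49.8 − 36) / 14) × 10 = 72.8571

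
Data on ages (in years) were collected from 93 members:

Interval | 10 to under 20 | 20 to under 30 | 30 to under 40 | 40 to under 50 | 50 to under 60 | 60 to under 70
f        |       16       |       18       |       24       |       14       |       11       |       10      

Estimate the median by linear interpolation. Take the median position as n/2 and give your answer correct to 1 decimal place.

Cumulative frequencies: 16, 34, 58, 72, 83, 93
n = 93; position = n/2 = 46.5.
This falls in the class 30 to under 40: L = 30, F = 34, f = 24, h = 10.
Median ≈ 30 + ((46.5 − 34) / 24) × 10 = 35.2083

35.2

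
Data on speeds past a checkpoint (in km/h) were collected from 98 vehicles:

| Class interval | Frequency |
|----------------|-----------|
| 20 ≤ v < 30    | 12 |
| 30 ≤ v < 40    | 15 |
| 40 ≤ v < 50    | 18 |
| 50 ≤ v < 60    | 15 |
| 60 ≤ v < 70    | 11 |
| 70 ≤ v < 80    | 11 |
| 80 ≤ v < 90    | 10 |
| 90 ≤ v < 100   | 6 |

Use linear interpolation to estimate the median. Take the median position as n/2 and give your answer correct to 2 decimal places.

Cumulative frequencies: 12, 27, 45, 60, 71, 82, 92, 98
n = 98; position = n/2 = 49.
This falls in the class 50 ≤ v < 60: L = 50, F = 45, f = 15, h = 10.
Median ≈ 50 + ((49 − 45) / 15) × 10 = 52.6667

52.67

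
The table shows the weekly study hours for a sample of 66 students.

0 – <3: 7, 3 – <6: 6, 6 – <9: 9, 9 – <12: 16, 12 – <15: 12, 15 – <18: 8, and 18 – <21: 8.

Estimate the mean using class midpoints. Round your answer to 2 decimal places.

10.95

Midpoints: 1.5, 4.5, 7.5, 10.5, 13.5, 16.5, 19.5
Σfm = 7×1.5 + 6×4.5 + 9×7.5 + 16×10.5 + 12×13.5 + 8×16.5 + 8×19.5 = 723
n = Σf = 66
Mean = 723 / 66 = 10.9545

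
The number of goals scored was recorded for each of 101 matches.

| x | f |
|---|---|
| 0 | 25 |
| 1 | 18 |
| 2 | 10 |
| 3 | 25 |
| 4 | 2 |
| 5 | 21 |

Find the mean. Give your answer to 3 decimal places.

2.238

Values: 0, 1, 2, 3, 4, 5
Σfx = 25×0 + 18×1 + 10×2 + 25×3 + 2×4 + 21×5 = 226
n = Σf = 101
Mean = 226 / 101 = 2.2376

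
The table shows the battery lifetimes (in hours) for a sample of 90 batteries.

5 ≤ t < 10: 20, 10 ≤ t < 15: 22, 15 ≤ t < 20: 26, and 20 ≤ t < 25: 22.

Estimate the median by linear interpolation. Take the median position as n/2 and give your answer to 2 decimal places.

Cumulative frequencies: 20, 42, 68, 90
n = 90; position = n/2 = 45.
This falls in the class 15 ≤ t < 20: L = 15, F = 42, f = 26, h = 5.
Median ≈ 15 + ((45 − 42) / 26) × 5 = 15.5769

15.58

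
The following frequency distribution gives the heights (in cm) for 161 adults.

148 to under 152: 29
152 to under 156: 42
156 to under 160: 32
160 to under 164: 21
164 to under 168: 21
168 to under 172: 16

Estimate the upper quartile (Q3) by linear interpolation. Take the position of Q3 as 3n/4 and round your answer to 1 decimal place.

Cumulative frequencies: 29, 71, 103, 124, 145, 161
n = 161; position = 3n/4 = 120.75.
This falls in the class 160 to under 164: L = 160, F = 103, f = 21, h = 4.
Upper quartile ≈ 160 + ((120.75 − 103) / 21) × 4 = 163.3810

163.4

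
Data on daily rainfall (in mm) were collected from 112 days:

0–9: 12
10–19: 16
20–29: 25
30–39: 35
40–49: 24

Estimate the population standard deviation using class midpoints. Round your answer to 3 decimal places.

12.624

Midpoints: 4.5, 14.5, 24.5, 34.5, 44.5
n = 112, Σfm = 3174, mean = 28.3393
Σfm² = 107798
Σf(m − x̄)² = Σfm² − (Σfm)²/n = 107798 − 3174²/112 = 17849.1071
Population variance = 17849.1071 / 112 = 159.3670
Standard deviation = √159.3670 = 12.6241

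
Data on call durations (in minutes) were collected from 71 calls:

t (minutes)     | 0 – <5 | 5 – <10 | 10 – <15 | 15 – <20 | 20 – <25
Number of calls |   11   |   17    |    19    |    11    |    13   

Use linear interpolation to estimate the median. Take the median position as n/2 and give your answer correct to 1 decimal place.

12.0

Cumulative frequencies: 11, 28, 47, 58, 71
n = 71; position = n/2 = 35.5.
This falls in the class 10 – <15: L = 10, F = 28, f = 19, h = 5.
Median ≈ 10 + ((35.5 − 28) / 19) × 5 = 11.9737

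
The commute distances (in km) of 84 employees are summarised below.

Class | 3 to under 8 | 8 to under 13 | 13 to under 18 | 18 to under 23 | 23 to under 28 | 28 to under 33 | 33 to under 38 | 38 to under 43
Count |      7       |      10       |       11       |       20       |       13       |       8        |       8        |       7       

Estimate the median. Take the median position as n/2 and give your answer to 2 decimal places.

Cumulative frequencies: 7, 17, 28, 48, 61, 69, 77, 84
n = 84; position = n/2 = 42.
This falls in the class 18 to under 23: L = 18, F = 28, f = 20, h = 5.
Median ≈ 18 + ((42 − 28) / 20) × 5 = 21.5000

21.50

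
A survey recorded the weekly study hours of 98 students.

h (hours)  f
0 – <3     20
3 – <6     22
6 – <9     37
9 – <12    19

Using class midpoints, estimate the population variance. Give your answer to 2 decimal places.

9.38

Midpoints: 1.5, 4.5, 7.5, 10.5
n = 98, Σfm = 606, mean = 6.1837
Σfm² = 4666.5
Σf(m − x̄)² = Σfm² − (Σfm)²/n = 4666.5 − 606²/98 = 919.1939
Population variance = 919.1939 / 98 = 9.3795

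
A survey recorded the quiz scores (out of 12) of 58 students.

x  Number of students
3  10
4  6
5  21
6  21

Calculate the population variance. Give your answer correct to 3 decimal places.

Values: 3, 4, 5, 6
n = 58, Σfx = 285, mean = 4.9138
Σfx² = 1467
Σf(x − x̄)² = Σfx² − (Σfx)²/n = 1467 − 285²/58 = 66.5690
Population variance = 66.5690 / 58 = 1.1477

1.148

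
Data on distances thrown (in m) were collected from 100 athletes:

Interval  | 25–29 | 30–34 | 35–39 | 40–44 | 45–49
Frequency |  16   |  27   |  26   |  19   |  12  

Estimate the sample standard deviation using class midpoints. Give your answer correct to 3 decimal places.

6.265

Midpoints: 27, 32, 37, 42, 47
n = 100, Σfm = 3620, mean = 36.2000
Σfm² = 134930
Σf(m − x̄)² = Σfm² − (Σfm)²/n = 134930 − 3620²/100 = 3886.0000
Sample variance = 3886.0000 / 99 = 39.2525
Standard deviation = √39.2525 = 6.2652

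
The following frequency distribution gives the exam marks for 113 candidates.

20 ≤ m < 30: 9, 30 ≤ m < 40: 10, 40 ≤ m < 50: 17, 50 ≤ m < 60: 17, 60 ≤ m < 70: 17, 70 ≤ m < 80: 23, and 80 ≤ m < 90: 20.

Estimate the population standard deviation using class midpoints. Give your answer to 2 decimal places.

Midpoints: 25, 35, 45, 55, 65, 75, 85
n = 113, Σfm = 6805, mean = 60.2212
Σfm² = 449425
Σf(m − x̄)² = Σfm² − (Σfm)²/n = 449425 − 6805²/113 = 39619.4690
Population variance = 39619.4690 / 113 = 350.6148
Standard deviation = √350.6148 = 18.7247

18.72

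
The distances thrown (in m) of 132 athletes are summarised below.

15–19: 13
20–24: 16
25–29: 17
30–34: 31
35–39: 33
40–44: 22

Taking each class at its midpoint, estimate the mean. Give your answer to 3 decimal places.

31.583

Midpoints: 17, 22, 27, 32, 37, 42
Σfm = 13×17 + 16×22 + 17×27 + 31×32 + 33×37 + 22×42 = 4169
n = Σf = 132
Mean = 4169 / 132 = 31.5833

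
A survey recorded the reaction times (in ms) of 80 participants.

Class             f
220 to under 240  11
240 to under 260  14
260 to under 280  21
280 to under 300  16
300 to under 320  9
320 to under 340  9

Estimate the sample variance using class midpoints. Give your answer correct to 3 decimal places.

Midpoints: 230, 250, 270, 290, 310, 330
n = 80, Σfm = 22100, mean = 276.2500
Σfm² = 6178400
Σf(m − x̄)² = Σfm² − (Σfm)²/n = 6178400 − 22100²/80 = 73275.0000
Sample variance = 73275.0000 / 79 = 927.5316

927.532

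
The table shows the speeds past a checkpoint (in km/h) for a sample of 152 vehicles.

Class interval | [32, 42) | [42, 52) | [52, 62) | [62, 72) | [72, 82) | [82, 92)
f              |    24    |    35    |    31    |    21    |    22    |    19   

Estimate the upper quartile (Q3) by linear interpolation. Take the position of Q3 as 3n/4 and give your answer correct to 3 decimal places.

73.364

Cumulative frequencies: 24, 59, 90, 111, 133, 152
n = 152; position = 3n/4 = 114.
This falls in the class [72, 82): L = 72, F = 111, f = 22, h = 10.
Upper quartile ≈ 72 + ((114 − 111) / 22) × 10 = 73.3636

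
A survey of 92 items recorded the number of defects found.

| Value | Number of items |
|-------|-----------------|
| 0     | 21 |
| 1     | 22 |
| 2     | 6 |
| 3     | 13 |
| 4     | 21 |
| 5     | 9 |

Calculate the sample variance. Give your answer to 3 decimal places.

3.082

Values: 0, 1, 2, 3, 4, 5
n = 92, Σfx = 202, mean = 2.1957
Σfx² = 724
Σf(x − x̄)² = Σfx² − (Σfx)²/n = 724 − 202²/92 = 280.4783
Sample variance = 280.4783 / 91 = 3.0822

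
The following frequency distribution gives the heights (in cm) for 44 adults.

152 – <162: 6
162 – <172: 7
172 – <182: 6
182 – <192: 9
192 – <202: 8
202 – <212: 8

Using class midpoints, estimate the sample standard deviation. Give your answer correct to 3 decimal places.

Midpoints: 157, 167, 177, 187, 197, 207
n = 44, Σfm = 8088, mean = 183.8182
Σfm² = 1499076
Σf(m − x̄)² = Σfm² − (Σfm)²/n = 1499076 − 8088²/44 = 12354.5455
Sample variance = 12354.5455 / 43 = 287.3150
Standard deviation = √287.3150 = 16.9504

16.950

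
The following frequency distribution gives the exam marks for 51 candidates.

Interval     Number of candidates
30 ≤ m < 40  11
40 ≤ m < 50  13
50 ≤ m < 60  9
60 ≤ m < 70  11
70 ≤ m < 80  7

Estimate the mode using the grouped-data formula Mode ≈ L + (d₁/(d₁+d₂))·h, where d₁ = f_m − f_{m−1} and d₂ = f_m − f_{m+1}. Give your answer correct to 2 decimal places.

Modal class: 40 ≤ m < 50 (highest frequency 13).
d₁ = 13 − 11 = 2, d₂ = 13 − 9 = 4
Mode ≈ 40 + (2/(2+4)) × 10 = 40 + 3.3333 = 43.3333

43.33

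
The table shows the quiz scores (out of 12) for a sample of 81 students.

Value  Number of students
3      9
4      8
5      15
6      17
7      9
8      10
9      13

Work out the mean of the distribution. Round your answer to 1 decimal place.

6.1

Values: 3, 4, 5, 6, 7, 8, 9
Σfx = 9×3 + 8×4 + 15×5 + 17×6 + 9×7 + 10×8 + 13×9 = 496
n = Σf = 81
Mean = 496 / 81 = 6.1235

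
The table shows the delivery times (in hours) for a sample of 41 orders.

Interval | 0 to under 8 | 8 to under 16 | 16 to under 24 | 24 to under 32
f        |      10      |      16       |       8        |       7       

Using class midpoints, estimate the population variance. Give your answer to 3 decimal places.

66.322

Midpoints: 4, 12, 20, 28
n = 41, Σfm = 588, mean = 14.3415
Σfm² = 11152
Σf(m − x̄)² = Σfm² − (Σfm)²/n = 11152 − 588²/41 = 2719.2195
Population variance = 2719.2195 / 41 = 66.3224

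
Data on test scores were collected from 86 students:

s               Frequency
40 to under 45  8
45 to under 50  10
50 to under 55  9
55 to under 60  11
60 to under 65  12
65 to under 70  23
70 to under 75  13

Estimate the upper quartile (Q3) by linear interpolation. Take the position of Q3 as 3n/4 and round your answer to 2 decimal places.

68.15

Cumulative frequencies: 8, 18, 27, 38, 50, 73, 86
n = 86; position = 3n/4 = 64.5.
This falls in the class 65 to under 70: L = 65, F = 50, f = 23, h = 5.
Upper quartile ≈ 65 + ((64.5 − 50) / 23) × 5 = 68.1522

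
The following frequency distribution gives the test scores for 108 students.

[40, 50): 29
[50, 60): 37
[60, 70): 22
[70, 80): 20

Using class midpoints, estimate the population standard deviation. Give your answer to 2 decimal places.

10.58

Midpoints: 45, 55, 65, 75
n = 108, Σfm = 6270, mean = 58.0556
Σfm² = 376100
Σf(m − x̄)² = Σfm² − (Σfm)²/n = 376100 − 6270²/108 = 12091.6667
Population variance = 12091.6667 / 108 = 111.9599
Standard deviation = √111.9599 = 10.5811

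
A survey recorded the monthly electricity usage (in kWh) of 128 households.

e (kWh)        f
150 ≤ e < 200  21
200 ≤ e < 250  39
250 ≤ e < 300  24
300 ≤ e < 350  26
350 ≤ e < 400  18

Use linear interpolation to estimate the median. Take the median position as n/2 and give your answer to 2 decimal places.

Cumulative frequencies: 21, 60, 84, 110, 128
n = 128; position = n/2 = 64.
This falls in the class 250 ≤ e < 300: L = 250, F = 60, f = 24, h = 50.
Median ≈ 250 + ((64 − 60) / 24) × 50 = 258.3333

258.33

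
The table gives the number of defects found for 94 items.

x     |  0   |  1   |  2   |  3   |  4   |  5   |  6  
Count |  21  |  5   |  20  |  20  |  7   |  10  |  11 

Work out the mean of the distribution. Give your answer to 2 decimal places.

Values: 0, 1, 2, 3, 4, 5, 6
Σfx = 21×0 + 5×1 + 20×2 + 20×3 + 7×4 + 10×5 + 11×6 = 249
n = Σf = 94
Mean = 249 / 94 = 2.6489

2.65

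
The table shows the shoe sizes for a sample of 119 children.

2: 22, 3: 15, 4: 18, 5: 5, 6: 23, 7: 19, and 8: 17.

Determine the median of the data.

5

Cumulative frequencies: 22, 37, 55, 60, 83, 102, 119
n = 119, so the median is the value in position (n+1)/2 = 60.
Position 60 falls at value 5.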